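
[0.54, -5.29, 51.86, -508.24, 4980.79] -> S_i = 0.54*(-9.80)^i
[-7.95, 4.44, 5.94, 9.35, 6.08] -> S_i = Random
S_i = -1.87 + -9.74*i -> [-1.87, -11.61, -21.35, -31.09, -40.83]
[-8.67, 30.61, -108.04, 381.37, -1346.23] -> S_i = -8.67*(-3.53)^i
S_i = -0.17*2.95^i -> [-0.17, -0.5, -1.48, -4.36, -12.87]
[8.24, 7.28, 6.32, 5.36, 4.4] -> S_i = 8.24 + -0.96*i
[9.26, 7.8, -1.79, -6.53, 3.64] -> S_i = Random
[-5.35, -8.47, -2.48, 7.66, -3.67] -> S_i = Random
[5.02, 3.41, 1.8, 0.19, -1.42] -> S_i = 5.02 + -1.61*i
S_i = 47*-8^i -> [47, -376, 3008, -24064, 192512]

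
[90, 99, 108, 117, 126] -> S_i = 90 + 9*i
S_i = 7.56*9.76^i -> [7.56, 73.79, 720.15, 7028.64, 68599.52]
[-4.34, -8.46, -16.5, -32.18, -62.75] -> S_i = -4.34*1.95^i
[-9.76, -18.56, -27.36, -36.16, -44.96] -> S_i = -9.76 + -8.80*i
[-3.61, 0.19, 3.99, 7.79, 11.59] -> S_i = -3.61 + 3.80*i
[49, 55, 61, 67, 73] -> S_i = 49 + 6*i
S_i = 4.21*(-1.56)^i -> [4.21, -6.57, 10.25, -15.98, 24.93]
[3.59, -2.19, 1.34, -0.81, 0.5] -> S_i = 3.59*(-0.61)^i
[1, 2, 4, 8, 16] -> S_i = 1*2^i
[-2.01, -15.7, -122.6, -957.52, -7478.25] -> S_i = -2.01*7.81^i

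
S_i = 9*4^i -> [9, 36, 144, 576, 2304]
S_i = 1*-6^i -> [1, -6, 36, -216, 1296]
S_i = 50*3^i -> [50, 150, 450, 1350, 4050]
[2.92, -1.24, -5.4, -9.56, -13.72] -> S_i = 2.92 + -4.16*i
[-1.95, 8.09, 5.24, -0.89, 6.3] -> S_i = Random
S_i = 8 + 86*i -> [8, 94, 180, 266, 352]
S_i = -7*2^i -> [-7, -14, -28, -56, -112]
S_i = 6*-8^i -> [6, -48, 384, -3072, 24576]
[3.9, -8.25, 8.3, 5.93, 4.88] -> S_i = Random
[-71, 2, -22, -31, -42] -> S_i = Random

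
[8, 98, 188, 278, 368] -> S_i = 8 + 90*i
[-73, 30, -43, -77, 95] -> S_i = Random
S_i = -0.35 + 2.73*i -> [-0.35, 2.38, 5.11, 7.84, 10.57]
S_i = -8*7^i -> [-8, -56, -392, -2744, -19208]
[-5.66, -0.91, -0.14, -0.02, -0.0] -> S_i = -5.66*0.16^i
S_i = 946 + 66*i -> [946, 1012, 1078, 1144, 1210]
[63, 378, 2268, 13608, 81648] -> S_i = 63*6^i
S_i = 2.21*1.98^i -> [2.21, 4.38, 8.66, 17.15, 33.97]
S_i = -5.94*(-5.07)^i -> [-5.94, 30.12, -152.69, 774.12, -3924.81]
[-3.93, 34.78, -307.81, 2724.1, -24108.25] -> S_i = -3.93*(-8.85)^i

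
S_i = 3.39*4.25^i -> [3.39, 14.41, 61.23, 260.24, 1106.0]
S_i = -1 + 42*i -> [-1, 41, 83, 125, 167]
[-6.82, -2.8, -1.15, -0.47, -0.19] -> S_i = -6.82*0.41^i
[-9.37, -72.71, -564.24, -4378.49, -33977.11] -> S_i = -9.37*7.76^i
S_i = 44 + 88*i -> [44, 132, 220, 308, 396]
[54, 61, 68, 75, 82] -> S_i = 54 + 7*i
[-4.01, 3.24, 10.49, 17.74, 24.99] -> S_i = -4.01 + 7.25*i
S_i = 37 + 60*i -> [37, 97, 157, 217, 277]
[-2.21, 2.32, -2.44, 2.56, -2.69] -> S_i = -2.21*(-1.05)^i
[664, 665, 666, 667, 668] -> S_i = 664 + 1*i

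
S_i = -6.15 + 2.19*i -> [-6.15, -3.96, -1.77, 0.42, 2.61]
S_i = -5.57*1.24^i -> [-5.57, -6.91, -8.56, -10.62, -13.17]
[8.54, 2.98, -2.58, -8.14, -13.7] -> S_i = 8.54 + -5.56*i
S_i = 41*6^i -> [41, 246, 1476, 8856, 53136]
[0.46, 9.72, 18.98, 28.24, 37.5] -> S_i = 0.46 + 9.26*i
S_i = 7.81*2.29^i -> [7.81, 17.88, 40.96, 93.79, 214.78]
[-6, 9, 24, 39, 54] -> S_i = -6 + 15*i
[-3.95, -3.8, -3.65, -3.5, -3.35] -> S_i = -3.95 + 0.15*i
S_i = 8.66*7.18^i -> [8.66, 62.18, 446.44, 3205.47, 23015.25]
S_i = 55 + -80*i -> [55, -25, -105, -185, -265]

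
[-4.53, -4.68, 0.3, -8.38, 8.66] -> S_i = Random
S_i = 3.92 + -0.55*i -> [3.92, 3.37, 2.82, 2.27, 1.72]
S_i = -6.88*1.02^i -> [-6.88, -7.02, -7.16, -7.3, -7.45]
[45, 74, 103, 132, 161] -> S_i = 45 + 29*i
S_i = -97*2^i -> [-97, -194, -388, -776, -1552]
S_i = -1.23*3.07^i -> [-1.23, -3.78, -11.59, -35.59, -109.26]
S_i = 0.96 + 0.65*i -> [0.96, 1.61, 2.26, 2.91, 3.56]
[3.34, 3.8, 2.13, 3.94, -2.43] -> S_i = Random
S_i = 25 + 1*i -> [25, 26, 27, 28, 29]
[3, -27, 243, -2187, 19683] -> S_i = 3*-9^i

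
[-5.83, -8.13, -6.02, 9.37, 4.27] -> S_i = Random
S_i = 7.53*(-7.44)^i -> [7.53, -56.02, 416.81, -3101.09, 23072.08]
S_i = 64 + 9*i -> [64, 73, 82, 91, 100]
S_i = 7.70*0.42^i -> [7.7, 3.23, 1.36, 0.57, 0.24]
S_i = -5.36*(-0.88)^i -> [-5.36, 4.72, -4.15, 3.65, -3.21]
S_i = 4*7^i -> [4, 28, 196, 1372, 9604]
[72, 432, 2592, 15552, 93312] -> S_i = 72*6^i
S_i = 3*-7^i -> [3, -21, 147, -1029, 7203]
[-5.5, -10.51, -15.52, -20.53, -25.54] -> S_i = -5.50 + -5.01*i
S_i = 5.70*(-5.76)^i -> [5.7, -32.83, 189.11, -1089.29, 6274.29]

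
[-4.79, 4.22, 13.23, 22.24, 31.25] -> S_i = -4.79 + 9.01*i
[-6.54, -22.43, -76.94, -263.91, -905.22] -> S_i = -6.54*3.43^i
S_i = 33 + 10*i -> [33, 43, 53, 63, 73]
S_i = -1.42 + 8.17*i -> [-1.42, 6.75, 14.92, 23.09, 31.26]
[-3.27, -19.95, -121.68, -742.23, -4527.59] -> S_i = -3.27*6.10^i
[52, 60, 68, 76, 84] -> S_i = 52 + 8*i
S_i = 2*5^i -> [2, 10, 50, 250, 1250]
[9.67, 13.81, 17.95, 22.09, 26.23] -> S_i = 9.67 + 4.14*i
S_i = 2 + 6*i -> [2, 8, 14, 20, 26]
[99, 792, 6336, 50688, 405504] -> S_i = 99*8^i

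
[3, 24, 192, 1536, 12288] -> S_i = 3*8^i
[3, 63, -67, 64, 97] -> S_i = Random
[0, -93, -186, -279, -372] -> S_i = 0 + -93*i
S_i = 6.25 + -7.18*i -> [6.25, -0.93, -8.11, -15.29, -22.47]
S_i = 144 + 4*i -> [144, 148, 152, 156, 160]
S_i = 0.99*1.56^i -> [0.99, 1.54, 2.41, 3.76, 5.86]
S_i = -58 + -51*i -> [-58, -109, -160, -211, -262]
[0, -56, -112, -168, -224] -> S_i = 0 + -56*i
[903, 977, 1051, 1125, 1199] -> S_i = 903 + 74*i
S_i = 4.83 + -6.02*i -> [4.83, -1.19, -7.21, -13.23, -19.25]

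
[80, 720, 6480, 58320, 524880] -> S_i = 80*9^i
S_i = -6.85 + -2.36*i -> [-6.85, -9.21, -11.57, -13.93, -16.29]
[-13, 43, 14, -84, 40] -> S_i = Random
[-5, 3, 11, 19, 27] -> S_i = -5 + 8*i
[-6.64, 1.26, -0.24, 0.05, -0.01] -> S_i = -6.64*(-0.19)^i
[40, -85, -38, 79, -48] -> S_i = Random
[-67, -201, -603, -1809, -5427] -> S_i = -67*3^i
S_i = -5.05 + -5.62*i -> [-5.05, -10.67, -16.29, -21.91, -27.53]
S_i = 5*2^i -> [5, 10, 20, 40, 80]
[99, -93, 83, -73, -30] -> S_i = Random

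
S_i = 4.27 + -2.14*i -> [4.27, 2.13, -0.01, -2.15, -4.29]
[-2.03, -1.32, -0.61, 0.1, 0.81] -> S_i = -2.03 + 0.71*i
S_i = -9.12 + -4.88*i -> [-9.12, -14.0, -18.88, -23.76, -28.64]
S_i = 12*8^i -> [12, 96, 768, 6144, 49152]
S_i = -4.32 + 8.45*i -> [-4.32, 4.13, 12.58, 21.03, 29.48]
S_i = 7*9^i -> [7, 63, 567, 5103, 45927]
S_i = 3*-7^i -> [3, -21, 147, -1029, 7203]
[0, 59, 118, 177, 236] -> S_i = 0 + 59*i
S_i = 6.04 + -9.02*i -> [6.04, -2.98, -12.0, -21.02, -30.04]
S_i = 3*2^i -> [3, 6, 12, 24, 48]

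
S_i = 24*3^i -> [24, 72, 216, 648, 1944]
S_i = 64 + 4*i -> [64, 68, 72, 76, 80]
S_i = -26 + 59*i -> [-26, 33, 92, 151, 210]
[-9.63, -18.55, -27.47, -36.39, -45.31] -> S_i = -9.63 + -8.92*i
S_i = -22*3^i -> [-22, -66, -198, -594, -1782]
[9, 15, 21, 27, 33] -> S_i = 9 + 6*i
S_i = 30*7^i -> [30, 210, 1470, 10290, 72030]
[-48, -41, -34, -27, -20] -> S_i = -48 + 7*i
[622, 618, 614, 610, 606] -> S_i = 622 + -4*i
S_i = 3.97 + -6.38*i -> [3.97, -2.41, -8.79, -15.17, -21.55]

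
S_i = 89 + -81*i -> [89, 8, -73, -154, -235]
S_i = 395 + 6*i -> [395, 401, 407, 413, 419]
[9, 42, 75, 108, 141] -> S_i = 9 + 33*i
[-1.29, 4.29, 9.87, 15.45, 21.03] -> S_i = -1.29 + 5.58*i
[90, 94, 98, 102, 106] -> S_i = 90 + 4*i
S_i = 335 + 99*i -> [335, 434, 533, 632, 731]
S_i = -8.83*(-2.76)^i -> [-8.83, 24.37, -67.26, 185.65, -512.39]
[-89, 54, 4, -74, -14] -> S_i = Random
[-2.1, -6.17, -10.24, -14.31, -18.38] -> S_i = -2.10 + -4.07*i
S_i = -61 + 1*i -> [-61, -60, -59, -58, -57]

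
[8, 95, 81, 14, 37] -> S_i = Random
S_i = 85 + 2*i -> [85, 87, 89, 91, 93]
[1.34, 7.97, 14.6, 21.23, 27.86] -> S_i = 1.34 + 6.63*i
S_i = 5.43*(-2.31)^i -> [5.43, -12.54, 28.98, -66.93, 154.61]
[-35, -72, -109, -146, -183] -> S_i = -35 + -37*i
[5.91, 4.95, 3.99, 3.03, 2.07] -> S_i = 5.91 + -0.96*i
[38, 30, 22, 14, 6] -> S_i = 38 + -8*i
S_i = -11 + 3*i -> [-11, -8, -5, -2, 1]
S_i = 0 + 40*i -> [0, 40, 80, 120, 160]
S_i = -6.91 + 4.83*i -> [-6.91, -2.08, 2.75, 7.58, 12.41]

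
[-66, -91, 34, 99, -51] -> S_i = Random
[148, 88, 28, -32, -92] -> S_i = 148 + -60*i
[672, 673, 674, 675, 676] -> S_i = 672 + 1*i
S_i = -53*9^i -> [-53, -477, -4293, -38637, -347733]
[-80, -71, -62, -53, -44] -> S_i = -80 + 9*i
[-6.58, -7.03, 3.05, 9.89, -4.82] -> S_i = Random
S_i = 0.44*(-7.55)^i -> [0.44, -3.32, 25.08, -189.36, 1429.69]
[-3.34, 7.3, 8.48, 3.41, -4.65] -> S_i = Random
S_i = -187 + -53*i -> [-187, -240, -293, -346, -399]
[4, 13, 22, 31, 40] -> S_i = 4 + 9*i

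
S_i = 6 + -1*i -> [6, 5, 4, 3, 2]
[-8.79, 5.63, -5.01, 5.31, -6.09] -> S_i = Random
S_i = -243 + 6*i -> [-243, -237, -231, -225, -219]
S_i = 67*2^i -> [67, 134, 268, 536, 1072]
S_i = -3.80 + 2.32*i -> [-3.8, -1.48, 0.84, 3.16, 5.48]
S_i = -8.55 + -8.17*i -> [-8.55, -16.72, -24.89, -33.06, -41.23]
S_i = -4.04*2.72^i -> [-4.04, -10.99, -29.89, -81.3, -221.13]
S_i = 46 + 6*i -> [46, 52, 58, 64, 70]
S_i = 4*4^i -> [4, 16, 64, 256, 1024]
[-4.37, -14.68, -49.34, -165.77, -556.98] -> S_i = -4.37*3.36^i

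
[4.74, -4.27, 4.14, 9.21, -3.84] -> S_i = Random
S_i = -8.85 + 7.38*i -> [-8.85, -1.47, 5.91, 13.29, 20.67]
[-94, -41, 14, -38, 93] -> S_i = Random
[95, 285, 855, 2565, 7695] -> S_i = 95*3^i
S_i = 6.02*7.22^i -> [6.02, 43.46, 313.81, 2265.73, 16358.57]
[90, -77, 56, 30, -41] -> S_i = Random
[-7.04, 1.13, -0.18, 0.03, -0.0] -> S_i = -7.04*(-0.16)^i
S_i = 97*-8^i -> [97, -776, 6208, -49664, 397312]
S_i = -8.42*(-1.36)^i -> [-8.42, 11.45, -15.57, 21.18, -28.8]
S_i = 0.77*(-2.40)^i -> [0.77, -1.85, 4.44, -10.64, 25.55]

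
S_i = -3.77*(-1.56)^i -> [-3.77, 5.88, -9.17, 14.31, -22.33]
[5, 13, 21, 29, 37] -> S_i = 5 + 8*i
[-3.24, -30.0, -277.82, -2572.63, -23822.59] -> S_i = -3.24*9.26^i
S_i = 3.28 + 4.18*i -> [3.28, 7.46, 11.64, 15.82, 20.0]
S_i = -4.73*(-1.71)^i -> [-4.73, 8.09, -13.83, 23.65, -40.44]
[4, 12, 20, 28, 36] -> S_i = 4 + 8*i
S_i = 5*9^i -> [5, 45, 405, 3645, 32805]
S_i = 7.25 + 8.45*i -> [7.25, 15.7, 24.15, 32.6, 41.05]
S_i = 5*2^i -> [5, 10, 20, 40, 80]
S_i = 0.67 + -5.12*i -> [0.67, -4.45, -9.57, -14.69, -19.81]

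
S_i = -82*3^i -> [-82, -246, -738, -2214, -6642]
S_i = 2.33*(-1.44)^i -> [2.33, -3.36, 4.83, -6.96, 10.02]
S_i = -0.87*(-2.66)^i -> [-0.87, 2.31, -6.16, 16.37, -43.56]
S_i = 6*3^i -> [6, 18, 54, 162, 486]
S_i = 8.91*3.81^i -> [8.91, 33.95, 129.34, 492.78, 1877.49]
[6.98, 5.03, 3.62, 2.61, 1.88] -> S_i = 6.98*0.72^i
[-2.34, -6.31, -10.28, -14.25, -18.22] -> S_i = -2.34 + -3.97*i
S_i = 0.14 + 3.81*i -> [0.14, 3.95, 7.76, 11.57, 15.38]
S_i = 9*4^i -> [9, 36, 144, 576, 2304]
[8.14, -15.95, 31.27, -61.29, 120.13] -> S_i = 8.14*(-1.96)^i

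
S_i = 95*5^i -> [95, 475, 2375, 11875, 59375]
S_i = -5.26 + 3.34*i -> [-5.26, -1.92, 1.42, 4.76, 8.1]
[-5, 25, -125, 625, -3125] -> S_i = -5*-5^i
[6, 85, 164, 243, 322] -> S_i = 6 + 79*i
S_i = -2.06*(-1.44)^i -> [-2.06, 2.97, -4.27, 6.15, -8.86]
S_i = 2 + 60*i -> [2, 62, 122, 182, 242]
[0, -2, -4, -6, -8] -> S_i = 0 + -2*i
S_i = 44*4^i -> [44, 176, 704, 2816, 11264]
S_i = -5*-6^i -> [-5, 30, -180, 1080, -6480]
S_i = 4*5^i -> [4, 20, 100, 500, 2500]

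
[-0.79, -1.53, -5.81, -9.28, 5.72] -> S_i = Random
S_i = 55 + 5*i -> [55, 60, 65, 70, 75]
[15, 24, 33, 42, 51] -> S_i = 15 + 9*i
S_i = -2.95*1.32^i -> [-2.95, -3.89, -5.14, -6.78, -8.96]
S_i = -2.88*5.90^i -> [-2.88, -16.99, -100.25, -591.49, -3489.8]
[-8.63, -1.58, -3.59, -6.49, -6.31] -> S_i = Random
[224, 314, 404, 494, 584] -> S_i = 224 + 90*i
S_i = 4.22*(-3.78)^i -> [4.22, -15.95, 60.3, -227.92, 861.55]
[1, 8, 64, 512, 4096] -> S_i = 1*8^i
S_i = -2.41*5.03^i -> [-2.41, -12.12, -60.98, -306.71, -1542.73]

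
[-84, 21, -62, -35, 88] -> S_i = Random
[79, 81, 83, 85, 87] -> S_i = 79 + 2*i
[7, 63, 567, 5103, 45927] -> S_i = 7*9^i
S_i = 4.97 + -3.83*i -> [4.97, 1.14, -2.69, -6.52, -10.35]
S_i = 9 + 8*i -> [9, 17, 25, 33, 41]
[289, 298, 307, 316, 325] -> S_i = 289 + 9*i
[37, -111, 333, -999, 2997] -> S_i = 37*-3^i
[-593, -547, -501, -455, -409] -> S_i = -593 + 46*i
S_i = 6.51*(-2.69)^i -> [6.51, -17.51, 47.11, -126.72, 340.87]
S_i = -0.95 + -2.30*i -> [-0.95, -3.25, -5.55, -7.85, -10.15]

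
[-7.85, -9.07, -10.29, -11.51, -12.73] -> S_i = -7.85 + -1.22*i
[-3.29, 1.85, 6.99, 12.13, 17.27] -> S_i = -3.29 + 5.14*i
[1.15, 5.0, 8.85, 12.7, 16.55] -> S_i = 1.15 + 3.85*i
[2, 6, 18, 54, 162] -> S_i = 2*3^i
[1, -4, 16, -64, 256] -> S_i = 1*-4^i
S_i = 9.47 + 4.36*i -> [9.47, 13.83, 18.19, 22.55, 26.91]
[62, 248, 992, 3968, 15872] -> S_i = 62*4^i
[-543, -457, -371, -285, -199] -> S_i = -543 + 86*i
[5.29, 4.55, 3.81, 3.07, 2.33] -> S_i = 5.29 + -0.74*i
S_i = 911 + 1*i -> [911, 912, 913, 914, 915]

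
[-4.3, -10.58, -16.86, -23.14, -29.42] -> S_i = -4.30 + -6.28*i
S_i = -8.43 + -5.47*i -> [-8.43, -13.9, -19.37, -24.84, -30.31]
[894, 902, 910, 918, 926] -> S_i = 894 + 8*i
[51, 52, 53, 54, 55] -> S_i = 51 + 1*i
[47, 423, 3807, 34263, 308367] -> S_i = 47*9^i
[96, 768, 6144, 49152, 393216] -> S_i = 96*8^i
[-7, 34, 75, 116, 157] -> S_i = -7 + 41*i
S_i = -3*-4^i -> [-3, 12, -48, 192, -768]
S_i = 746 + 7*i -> [746, 753, 760, 767, 774]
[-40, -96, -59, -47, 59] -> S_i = Random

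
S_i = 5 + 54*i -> [5, 59, 113, 167, 221]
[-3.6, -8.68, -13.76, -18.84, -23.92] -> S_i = -3.60 + -5.08*i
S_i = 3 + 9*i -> [3, 12, 21, 30, 39]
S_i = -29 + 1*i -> [-29, -28, -27, -26, -25]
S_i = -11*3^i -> [-11, -33, -99, -297, -891]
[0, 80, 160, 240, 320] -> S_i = 0 + 80*i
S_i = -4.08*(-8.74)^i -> [-4.08, 35.66, -311.66, 2723.92, -23807.07]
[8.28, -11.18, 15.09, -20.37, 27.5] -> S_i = 8.28*(-1.35)^i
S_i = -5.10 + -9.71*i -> [-5.1, -14.81, -24.52, -34.23, -43.94]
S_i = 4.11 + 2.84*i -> [4.11, 6.95, 9.79, 12.63, 15.47]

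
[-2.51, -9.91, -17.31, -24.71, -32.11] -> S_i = -2.51 + -7.40*i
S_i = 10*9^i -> [10, 90, 810, 7290, 65610]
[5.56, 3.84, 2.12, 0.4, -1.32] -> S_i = 5.56 + -1.72*i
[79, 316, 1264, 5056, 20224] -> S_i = 79*4^i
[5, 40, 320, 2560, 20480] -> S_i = 5*8^i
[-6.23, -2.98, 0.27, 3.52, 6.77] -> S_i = -6.23 + 3.25*i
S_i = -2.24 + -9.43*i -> [-2.24, -11.67, -21.1, -30.53, -39.96]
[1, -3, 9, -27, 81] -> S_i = 1*-3^i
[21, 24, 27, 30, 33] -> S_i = 21 + 3*i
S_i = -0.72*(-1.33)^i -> [-0.72, 0.96, -1.27, 1.69, -2.25]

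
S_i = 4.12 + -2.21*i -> [4.12, 1.91, -0.3, -2.51, -4.72]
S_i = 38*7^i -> [38, 266, 1862, 13034, 91238]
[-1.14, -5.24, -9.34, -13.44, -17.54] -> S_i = -1.14 + -4.10*i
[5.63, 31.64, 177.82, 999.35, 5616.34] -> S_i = 5.63*5.62^i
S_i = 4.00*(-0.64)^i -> [4.0, -2.56, 1.64, -1.05, 0.67]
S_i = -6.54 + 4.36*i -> [-6.54, -2.18, 2.18, 6.54, 10.9]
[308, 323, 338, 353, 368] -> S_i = 308 + 15*i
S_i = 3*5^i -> [3, 15, 75, 375, 1875]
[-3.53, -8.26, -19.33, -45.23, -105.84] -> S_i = -3.53*2.34^i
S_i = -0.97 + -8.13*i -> [-0.97, -9.1, -17.23, -25.36, -33.49]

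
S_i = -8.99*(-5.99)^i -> [-8.99, 53.85, -322.56, 1932.15, -11573.56]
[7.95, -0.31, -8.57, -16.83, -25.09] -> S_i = 7.95 + -8.26*i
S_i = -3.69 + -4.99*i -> [-3.69, -8.68, -13.67, -18.66, -23.65]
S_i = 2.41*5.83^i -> [2.41, 14.05, 81.91, 477.55, 2784.14]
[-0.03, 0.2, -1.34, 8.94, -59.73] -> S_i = -0.03*(-6.68)^i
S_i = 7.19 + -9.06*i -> [7.19, -1.87, -10.93, -19.99, -29.05]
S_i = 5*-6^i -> [5, -30, 180, -1080, 6480]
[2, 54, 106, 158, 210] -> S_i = 2 + 52*i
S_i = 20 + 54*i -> [20, 74, 128, 182, 236]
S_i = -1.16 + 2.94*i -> [-1.16, 1.78, 4.72, 7.66, 10.6]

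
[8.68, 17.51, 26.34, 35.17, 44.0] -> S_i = 8.68 + 8.83*i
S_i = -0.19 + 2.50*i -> [-0.19, 2.31, 4.81, 7.31, 9.81]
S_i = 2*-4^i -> [2, -8, 32, -128, 512]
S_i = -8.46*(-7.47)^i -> [-8.46, 63.2, -472.08, 3526.4, -26342.24]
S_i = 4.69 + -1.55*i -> [4.69, 3.14, 1.59, 0.04, -1.51]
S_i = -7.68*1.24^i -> [-7.68, -9.52, -11.81, -14.64, -18.16]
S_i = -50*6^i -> [-50, -300, -1800, -10800, -64800]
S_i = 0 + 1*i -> [0, 1, 2, 3, 4]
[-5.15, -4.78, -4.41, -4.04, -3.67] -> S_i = -5.15 + 0.37*i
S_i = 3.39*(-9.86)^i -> [3.39, -33.43, 329.57, -3249.6, 32041.1]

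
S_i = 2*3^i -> [2, 6, 18, 54, 162]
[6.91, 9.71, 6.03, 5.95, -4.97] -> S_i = Random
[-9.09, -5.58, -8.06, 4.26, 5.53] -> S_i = Random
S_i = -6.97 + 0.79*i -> [-6.97, -6.18, -5.39, -4.6, -3.81]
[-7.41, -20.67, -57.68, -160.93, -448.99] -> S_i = -7.41*2.79^i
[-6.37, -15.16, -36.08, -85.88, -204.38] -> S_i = -6.37*2.38^i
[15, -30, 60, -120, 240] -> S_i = 15*-2^i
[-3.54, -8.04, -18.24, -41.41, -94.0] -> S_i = -3.54*2.27^i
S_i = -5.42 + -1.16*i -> [-5.42, -6.58, -7.74, -8.9, -10.06]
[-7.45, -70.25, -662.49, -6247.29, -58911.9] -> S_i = -7.45*9.43^i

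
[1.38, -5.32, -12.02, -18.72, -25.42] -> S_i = 1.38 + -6.70*i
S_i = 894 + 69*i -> [894, 963, 1032, 1101, 1170]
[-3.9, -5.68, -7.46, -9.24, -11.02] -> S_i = -3.90 + -1.78*i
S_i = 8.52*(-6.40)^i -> [8.52, -54.53, 348.98, -2233.47, 14294.19]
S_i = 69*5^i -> [69, 345, 1725, 8625, 43125]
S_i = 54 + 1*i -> [54, 55, 56, 57, 58]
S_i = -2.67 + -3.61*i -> [-2.67, -6.28, -9.89, -13.5, -17.11]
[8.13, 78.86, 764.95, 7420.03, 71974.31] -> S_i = 8.13*9.70^i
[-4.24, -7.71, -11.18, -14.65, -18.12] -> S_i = -4.24 + -3.47*i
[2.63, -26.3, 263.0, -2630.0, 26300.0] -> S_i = 2.63*(-10.00)^i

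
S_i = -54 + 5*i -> [-54, -49, -44, -39, -34]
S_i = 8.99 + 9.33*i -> [8.99, 18.32, 27.65, 36.98, 46.31]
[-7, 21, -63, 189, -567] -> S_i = -7*-3^i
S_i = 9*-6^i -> [9, -54, 324, -1944, 11664]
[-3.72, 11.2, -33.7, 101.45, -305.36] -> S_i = -3.72*(-3.01)^i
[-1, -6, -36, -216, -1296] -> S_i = -1*6^i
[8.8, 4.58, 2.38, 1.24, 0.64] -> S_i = 8.80*0.52^i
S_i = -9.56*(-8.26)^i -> [-9.56, 78.97, -652.26, 5387.63, -44501.85]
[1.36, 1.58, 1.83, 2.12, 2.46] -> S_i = 1.36*1.16^i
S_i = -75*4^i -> [-75, -300, -1200, -4800, -19200]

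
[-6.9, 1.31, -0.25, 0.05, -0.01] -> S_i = -6.90*(-0.19)^i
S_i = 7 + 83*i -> [7, 90, 173, 256, 339]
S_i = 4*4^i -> [4, 16, 64, 256, 1024]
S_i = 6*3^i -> [6, 18, 54, 162, 486]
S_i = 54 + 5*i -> [54, 59, 64, 69, 74]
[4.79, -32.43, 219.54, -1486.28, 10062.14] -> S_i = 4.79*(-6.77)^i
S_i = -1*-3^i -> [-1, 3, -9, 27, -81]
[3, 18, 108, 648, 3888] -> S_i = 3*6^i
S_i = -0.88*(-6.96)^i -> [-0.88, 6.12, -42.63, 296.7, -2065.0]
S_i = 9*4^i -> [9, 36, 144, 576, 2304]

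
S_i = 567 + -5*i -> [567, 562, 557, 552, 547]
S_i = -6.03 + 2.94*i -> [-6.03, -3.09, -0.15, 2.79, 5.73]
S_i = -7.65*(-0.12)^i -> [-7.65, 0.92, -0.11, 0.01, -0.0]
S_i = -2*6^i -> [-2, -12, -72, -432, -2592]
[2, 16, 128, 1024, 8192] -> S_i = 2*8^i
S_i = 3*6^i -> [3, 18, 108, 648, 3888]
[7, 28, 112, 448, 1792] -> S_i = 7*4^i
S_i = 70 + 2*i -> [70, 72, 74, 76, 78]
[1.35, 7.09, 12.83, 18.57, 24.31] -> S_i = 1.35 + 5.74*i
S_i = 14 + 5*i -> [14, 19, 24, 29, 34]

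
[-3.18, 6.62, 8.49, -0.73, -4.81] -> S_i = Random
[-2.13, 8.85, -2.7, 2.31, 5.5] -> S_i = Random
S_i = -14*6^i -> [-14, -84, -504, -3024, -18144]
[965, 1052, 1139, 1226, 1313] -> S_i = 965 + 87*i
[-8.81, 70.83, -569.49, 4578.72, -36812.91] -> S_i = -8.81*(-8.04)^i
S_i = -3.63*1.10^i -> [-3.63, -3.99, -4.39, -4.83, -5.31]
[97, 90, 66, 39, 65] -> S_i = Random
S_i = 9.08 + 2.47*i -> [9.08, 11.55, 14.02, 16.49, 18.96]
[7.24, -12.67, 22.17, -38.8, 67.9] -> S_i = 7.24*(-1.75)^i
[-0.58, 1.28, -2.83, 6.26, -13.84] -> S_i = -0.58*(-2.21)^i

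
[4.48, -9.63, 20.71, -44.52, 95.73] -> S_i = 4.48*(-2.15)^i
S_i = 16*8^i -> [16, 128, 1024, 8192, 65536]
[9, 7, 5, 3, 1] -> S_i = 9 + -2*i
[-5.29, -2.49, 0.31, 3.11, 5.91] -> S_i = -5.29 + 2.80*i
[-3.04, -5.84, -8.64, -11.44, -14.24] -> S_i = -3.04 + -2.80*i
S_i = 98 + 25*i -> [98, 123, 148, 173, 198]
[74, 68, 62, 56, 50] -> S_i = 74 + -6*i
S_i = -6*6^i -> [-6, -36, -216, -1296, -7776]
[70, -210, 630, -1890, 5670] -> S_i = 70*-3^i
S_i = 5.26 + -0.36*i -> [5.26, 4.9, 4.54, 4.18, 3.82]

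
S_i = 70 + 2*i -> [70, 72, 74, 76, 78]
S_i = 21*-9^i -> [21, -189, 1701, -15309, 137781]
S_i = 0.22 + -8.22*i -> [0.22, -8.0, -16.22, -24.44, -32.66]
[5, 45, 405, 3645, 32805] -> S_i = 5*9^i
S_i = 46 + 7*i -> [46, 53, 60, 67, 74]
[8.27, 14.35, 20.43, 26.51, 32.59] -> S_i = 8.27 + 6.08*i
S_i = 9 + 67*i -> [9, 76, 143, 210, 277]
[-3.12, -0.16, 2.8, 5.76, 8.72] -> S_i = -3.12 + 2.96*i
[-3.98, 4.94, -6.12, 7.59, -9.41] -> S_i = -3.98*(-1.24)^i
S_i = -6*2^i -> [-6, -12, -24, -48, -96]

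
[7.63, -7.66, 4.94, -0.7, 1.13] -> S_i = Random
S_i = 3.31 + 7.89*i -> [3.31, 11.2, 19.09, 26.98, 34.87]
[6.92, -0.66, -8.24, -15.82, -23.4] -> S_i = 6.92 + -7.58*i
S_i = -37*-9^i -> [-37, 333, -2997, 26973, -242757]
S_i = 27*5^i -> [27, 135, 675, 3375, 16875]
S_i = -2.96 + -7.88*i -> [-2.96, -10.84, -18.72, -26.6, -34.48]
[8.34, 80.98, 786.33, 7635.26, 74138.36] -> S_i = 8.34*9.71^i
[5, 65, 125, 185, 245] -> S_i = 5 + 60*i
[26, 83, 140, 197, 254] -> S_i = 26 + 57*i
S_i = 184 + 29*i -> [184, 213, 242, 271, 300]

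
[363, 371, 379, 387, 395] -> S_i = 363 + 8*i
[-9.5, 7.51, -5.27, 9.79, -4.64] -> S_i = Random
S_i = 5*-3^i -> [5, -15, 45, -135, 405]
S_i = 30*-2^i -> [30, -60, 120, -240, 480]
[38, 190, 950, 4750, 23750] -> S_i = 38*5^i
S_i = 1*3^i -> [1, 3, 9, 27, 81]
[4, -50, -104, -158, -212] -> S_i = 4 + -54*i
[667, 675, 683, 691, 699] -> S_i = 667 + 8*i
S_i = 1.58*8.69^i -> [1.58, 13.73, 119.32, 1036.85, 9010.24]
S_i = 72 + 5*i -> [72, 77, 82, 87, 92]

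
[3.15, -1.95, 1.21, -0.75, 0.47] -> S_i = 3.15*(-0.62)^i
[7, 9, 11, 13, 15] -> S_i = 7 + 2*i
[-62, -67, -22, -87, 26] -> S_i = Random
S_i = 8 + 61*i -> [8, 69, 130, 191, 252]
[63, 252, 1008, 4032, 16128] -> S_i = 63*4^i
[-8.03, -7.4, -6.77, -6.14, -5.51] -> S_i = -8.03 + 0.63*i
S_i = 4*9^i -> [4, 36, 324, 2916, 26244]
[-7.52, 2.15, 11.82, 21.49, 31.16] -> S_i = -7.52 + 9.67*i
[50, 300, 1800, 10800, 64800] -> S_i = 50*6^i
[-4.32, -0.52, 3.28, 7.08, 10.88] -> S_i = -4.32 + 3.80*i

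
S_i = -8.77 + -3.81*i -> [-8.77, -12.58, -16.39, -20.2, -24.01]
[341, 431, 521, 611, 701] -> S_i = 341 + 90*i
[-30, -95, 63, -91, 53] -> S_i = Random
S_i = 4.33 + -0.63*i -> [4.33, 3.7, 3.07, 2.44, 1.81]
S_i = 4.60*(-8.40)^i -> [4.6, -38.64, 324.58, -2726.44, 22902.08]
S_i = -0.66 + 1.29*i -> [-0.66, 0.63, 1.92, 3.21, 4.5]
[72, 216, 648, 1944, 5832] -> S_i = 72*3^i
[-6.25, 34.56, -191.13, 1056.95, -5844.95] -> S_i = -6.25*(-5.53)^i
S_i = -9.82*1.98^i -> [-9.82, -19.44, -38.5, -76.23, -150.93]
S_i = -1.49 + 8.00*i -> [-1.49, 6.51, 14.51, 22.51, 30.51]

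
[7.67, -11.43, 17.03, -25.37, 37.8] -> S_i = 7.67*(-1.49)^i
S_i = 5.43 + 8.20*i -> [5.43, 13.63, 21.83, 30.03, 38.23]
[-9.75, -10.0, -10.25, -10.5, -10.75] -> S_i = -9.75 + -0.25*i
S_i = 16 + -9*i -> [16, 7, -2, -11, -20]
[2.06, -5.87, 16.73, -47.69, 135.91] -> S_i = 2.06*(-2.85)^i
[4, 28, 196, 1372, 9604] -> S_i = 4*7^i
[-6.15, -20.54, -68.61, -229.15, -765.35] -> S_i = -6.15*3.34^i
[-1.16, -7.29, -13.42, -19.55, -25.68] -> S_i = -1.16 + -6.13*i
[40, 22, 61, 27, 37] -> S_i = Random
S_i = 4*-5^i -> [4, -20, 100, -500, 2500]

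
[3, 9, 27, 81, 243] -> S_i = 3*3^i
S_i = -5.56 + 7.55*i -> [-5.56, 1.99, 9.54, 17.09, 24.64]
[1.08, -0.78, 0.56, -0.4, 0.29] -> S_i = 1.08*(-0.72)^i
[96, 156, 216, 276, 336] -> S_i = 96 + 60*i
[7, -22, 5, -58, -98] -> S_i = Random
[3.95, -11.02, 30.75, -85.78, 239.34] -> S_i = 3.95*(-2.79)^i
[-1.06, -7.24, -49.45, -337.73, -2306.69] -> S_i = -1.06*6.83^i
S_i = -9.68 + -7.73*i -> [-9.68, -17.41, -25.14, -32.87, -40.6]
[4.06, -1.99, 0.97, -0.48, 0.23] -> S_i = 4.06*(-0.49)^i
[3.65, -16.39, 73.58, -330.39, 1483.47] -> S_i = 3.65*(-4.49)^i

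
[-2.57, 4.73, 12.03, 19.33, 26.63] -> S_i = -2.57 + 7.30*i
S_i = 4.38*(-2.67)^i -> [4.38, -11.69, 31.22, -83.37, 222.6]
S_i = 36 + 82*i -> [36, 118, 200, 282, 364]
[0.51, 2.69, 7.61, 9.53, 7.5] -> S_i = Random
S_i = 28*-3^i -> [28, -84, 252, -756, 2268]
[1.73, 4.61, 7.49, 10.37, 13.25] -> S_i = 1.73 + 2.88*i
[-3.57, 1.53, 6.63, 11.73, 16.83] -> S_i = -3.57 + 5.10*i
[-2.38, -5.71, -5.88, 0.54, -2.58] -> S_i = Random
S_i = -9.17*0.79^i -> [-9.17, -7.24, -5.72, -4.52, -3.57]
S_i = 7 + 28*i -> [7, 35, 63, 91, 119]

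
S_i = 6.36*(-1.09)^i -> [6.36, -6.93, 7.56, -8.24, 8.98]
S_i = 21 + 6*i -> [21, 27, 33, 39, 45]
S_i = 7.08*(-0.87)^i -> [7.08, -6.16, 5.36, -4.66, 4.06]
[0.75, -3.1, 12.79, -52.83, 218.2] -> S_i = 0.75*(-4.13)^i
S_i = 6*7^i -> [6, 42, 294, 2058, 14406]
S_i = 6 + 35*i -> [6, 41, 76, 111, 146]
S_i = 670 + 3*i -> [670, 673, 676, 679, 682]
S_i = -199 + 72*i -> [-199, -127, -55, 17, 89]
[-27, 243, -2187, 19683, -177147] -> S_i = -27*-9^i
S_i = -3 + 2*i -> [-3, -1, 1, 3, 5]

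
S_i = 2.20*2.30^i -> [2.2, 5.06, 11.64, 26.77, 61.57]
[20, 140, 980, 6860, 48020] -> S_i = 20*7^i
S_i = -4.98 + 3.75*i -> [-4.98, -1.23, 2.52, 6.27, 10.02]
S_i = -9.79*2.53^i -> [-9.79, -24.77, -62.66, -158.54, -401.11]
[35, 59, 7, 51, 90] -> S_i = Random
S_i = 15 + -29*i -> [15, -14, -43, -72, -101]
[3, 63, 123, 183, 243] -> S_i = 3 + 60*i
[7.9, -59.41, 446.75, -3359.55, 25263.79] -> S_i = 7.90*(-7.52)^i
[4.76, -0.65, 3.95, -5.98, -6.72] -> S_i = Random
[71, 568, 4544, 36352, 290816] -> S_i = 71*8^i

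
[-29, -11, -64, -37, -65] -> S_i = Random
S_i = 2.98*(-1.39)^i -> [2.98, -4.14, 5.76, -8.0, 11.12]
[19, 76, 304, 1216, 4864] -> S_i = 19*4^i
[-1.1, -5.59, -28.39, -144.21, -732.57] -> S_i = -1.10*5.08^i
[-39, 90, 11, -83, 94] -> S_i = Random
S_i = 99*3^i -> [99, 297, 891, 2673, 8019]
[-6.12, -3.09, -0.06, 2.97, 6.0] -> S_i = -6.12 + 3.03*i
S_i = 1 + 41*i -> [1, 42, 83, 124, 165]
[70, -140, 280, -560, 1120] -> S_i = 70*-2^i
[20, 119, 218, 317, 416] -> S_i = 20 + 99*i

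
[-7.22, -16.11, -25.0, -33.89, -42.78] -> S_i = -7.22 + -8.89*i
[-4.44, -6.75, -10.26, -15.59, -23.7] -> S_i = -4.44*1.52^i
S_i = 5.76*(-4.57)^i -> [5.76, -26.32, 120.3, -549.76, 2512.39]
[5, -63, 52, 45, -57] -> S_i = Random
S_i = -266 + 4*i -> [-266, -262, -258, -254, -250]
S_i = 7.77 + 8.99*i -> [7.77, 16.76, 25.75, 34.74, 43.73]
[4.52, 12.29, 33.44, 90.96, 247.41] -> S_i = 4.52*2.72^i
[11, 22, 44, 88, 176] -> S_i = 11*2^i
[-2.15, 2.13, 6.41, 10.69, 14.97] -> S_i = -2.15 + 4.28*i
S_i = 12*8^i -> [12, 96, 768, 6144, 49152]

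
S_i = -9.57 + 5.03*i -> [-9.57, -4.54, 0.49, 5.52, 10.55]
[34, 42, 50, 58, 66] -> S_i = 34 + 8*i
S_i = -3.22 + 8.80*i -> [-3.22, 5.58, 14.38, 23.18, 31.98]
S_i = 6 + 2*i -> [6, 8, 10, 12, 14]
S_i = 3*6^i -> [3, 18, 108, 648, 3888]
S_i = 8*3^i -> [8, 24, 72, 216, 648]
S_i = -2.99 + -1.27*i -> [-2.99, -4.26, -5.53, -6.8, -8.07]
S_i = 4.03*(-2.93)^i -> [4.03, -11.81, 34.6, -101.37, 297.01]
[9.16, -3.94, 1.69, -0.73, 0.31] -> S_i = 9.16*(-0.43)^i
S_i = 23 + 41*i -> [23, 64, 105, 146, 187]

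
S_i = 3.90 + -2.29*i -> [3.9, 1.61, -0.68, -2.97, -5.26]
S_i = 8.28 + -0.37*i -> [8.28, 7.91, 7.54, 7.17, 6.8]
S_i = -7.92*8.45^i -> [-7.92, -66.92, -565.51, -4778.54, -40378.67]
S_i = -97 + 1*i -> [-97, -96, -95, -94, -93]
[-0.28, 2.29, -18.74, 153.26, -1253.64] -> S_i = -0.28*(-8.18)^i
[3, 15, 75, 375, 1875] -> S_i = 3*5^i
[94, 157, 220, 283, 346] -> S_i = 94 + 63*i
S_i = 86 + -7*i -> [86, 79, 72, 65, 58]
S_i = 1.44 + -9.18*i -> [1.44, -7.74, -16.92, -26.1, -35.28]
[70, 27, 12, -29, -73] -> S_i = Random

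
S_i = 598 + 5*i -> [598, 603, 608, 613, 618]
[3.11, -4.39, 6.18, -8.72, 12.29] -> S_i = 3.11*(-1.41)^i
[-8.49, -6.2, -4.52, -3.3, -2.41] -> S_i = -8.49*0.73^i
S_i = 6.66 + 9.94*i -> [6.66, 16.6, 26.54, 36.48, 46.42]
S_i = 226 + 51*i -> [226, 277, 328, 379, 430]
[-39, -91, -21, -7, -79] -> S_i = Random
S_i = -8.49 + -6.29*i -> [-8.49, -14.78, -21.07, -27.36, -33.65]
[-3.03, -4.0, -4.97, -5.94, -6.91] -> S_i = -3.03 + -0.97*i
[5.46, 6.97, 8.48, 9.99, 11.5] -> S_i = 5.46 + 1.51*i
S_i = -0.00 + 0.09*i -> [0.0, 0.09, 0.18, 0.27, 0.36]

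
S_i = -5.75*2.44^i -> [-5.75, -14.03, -34.23, -83.53, -203.81]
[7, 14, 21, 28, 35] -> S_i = 7 + 7*i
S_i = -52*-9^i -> [-52, 468, -4212, 37908, -341172]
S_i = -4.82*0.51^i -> [-4.82, -2.46, -1.25, -0.64, -0.33]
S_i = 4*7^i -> [4, 28, 196, 1372, 9604]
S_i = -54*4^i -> [-54, -216, -864, -3456, -13824]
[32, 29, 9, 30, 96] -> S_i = Random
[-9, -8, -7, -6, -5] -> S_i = -9 + 1*i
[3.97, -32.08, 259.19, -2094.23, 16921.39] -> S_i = 3.97*(-8.08)^i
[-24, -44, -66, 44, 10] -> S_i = Random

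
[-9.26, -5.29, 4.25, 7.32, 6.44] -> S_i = Random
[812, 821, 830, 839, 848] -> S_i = 812 + 9*i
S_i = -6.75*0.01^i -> [-6.75, -0.07, -0.0, -0.0, -0.0]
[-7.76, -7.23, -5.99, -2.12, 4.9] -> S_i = Random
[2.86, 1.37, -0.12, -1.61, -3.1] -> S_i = 2.86 + -1.49*i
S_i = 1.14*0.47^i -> [1.14, 0.54, 0.25, 0.12, 0.06]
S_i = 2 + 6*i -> [2, 8, 14, 20, 26]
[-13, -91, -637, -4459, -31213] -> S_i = -13*7^i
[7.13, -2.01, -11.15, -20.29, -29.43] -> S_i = 7.13 + -9.14*i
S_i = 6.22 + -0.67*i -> [6.22, 5.55, 4.88, 4.21, 3.54]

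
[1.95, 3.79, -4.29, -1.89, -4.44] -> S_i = Random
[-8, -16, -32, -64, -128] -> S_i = -8*2^i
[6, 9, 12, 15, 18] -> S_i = 6 + 3*i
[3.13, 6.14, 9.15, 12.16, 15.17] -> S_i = 3.13 + 3.01*i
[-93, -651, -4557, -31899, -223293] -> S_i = -93*7^i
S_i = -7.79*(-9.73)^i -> [-7.79, 75.8, -737.5, 7175.89, -69821.44]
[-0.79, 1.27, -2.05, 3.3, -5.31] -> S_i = -0.79*(-1.61)^i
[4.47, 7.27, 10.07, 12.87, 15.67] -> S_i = 4.47 + 2.80*i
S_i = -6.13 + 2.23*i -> [-6.13, -3.9, -1.67, 0.56, 2.79]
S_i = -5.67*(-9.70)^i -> [-5.67, 55.0, -533.49, 5174.86, -50196.1]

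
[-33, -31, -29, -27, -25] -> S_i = -33 + 2*i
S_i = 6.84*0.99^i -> [6.84, 6.77, 6.7, 6.64, 6.57]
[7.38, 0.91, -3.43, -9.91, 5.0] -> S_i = Random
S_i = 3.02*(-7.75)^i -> [3.02, -23.4, 181.39, -1405.76, 10894.66]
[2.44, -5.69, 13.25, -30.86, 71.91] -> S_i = 2.44*(-2.33)^i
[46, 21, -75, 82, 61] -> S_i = Random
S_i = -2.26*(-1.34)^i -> [-2.26, 3.03, -4.06, 5.44, -7.29]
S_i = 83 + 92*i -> [83, 175, 267, 359, 451]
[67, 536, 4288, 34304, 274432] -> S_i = 67*8^i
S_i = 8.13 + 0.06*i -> [8.13, 8.19, 8.25, 8.31, 8.37]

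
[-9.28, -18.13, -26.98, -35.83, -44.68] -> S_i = -9.28 + -8.85*i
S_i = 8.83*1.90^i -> [8.83, 16.78, 31.88, 60.56, 115.07]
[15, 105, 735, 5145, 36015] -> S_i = 15*7^i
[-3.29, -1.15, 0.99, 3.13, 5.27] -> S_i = -3.29 + 2.14*i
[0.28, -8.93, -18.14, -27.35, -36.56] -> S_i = 0.28 + -9.21*i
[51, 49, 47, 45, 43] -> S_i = 51 + -2*i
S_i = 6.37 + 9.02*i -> [6.37, 15.39, 24.41, 33.43, 42.45]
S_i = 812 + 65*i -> [812, 877, 942, 1007, 1072]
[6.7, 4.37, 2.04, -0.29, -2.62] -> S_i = 6.70 + -2.33*i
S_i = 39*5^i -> [39, 195, 975, 4875, 24375]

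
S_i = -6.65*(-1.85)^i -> [-6.65, 12.3, -22.76, 42.11, -77.89]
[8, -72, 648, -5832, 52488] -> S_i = 8*-9^i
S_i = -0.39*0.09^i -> [-0.39, -0.04, -0.0, -0.0, -0.0]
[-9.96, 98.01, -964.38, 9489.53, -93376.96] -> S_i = -9.96*(-9.84)^i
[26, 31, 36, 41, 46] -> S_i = 26 + 5*i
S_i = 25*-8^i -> [25, -200, 1600, -12800, 102400]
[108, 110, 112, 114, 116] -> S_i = 108 + 2*i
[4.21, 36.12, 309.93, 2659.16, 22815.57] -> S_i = 4.21*8.58^i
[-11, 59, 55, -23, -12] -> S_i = Random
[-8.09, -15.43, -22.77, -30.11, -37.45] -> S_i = -8.09 + -7.34*i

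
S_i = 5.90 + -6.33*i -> [5.9, -0.43, -6.76, -13.09, -19.42]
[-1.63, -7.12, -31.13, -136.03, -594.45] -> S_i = -1.63*4.37^i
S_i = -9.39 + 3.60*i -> [-9.39, -5.79, -2.19, 1.41, 5.01]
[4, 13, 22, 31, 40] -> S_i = 4 + 9*i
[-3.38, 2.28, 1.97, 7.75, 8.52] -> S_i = Random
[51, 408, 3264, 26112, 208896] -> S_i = 51*8^i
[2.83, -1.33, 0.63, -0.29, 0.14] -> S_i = 2.83*(-0.47)^i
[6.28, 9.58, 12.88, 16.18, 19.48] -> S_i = 6.28 + 3.30*i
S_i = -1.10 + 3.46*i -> [-1.1, 2.36, 5.82, 9.28, 12.74]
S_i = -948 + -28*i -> [-948, -976, -1004, -1032, -1060]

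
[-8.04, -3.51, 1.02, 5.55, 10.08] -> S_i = -8.04 + 4.53*i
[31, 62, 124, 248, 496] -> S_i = 31*2^i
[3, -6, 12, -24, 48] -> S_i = 3*-2^i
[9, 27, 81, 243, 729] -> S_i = 9*3^i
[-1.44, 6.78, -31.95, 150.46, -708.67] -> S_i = -1.44*(-4.71)^i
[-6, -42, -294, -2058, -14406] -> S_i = -6*7^i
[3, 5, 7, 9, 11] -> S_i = 3 + 2*i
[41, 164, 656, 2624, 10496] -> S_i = 41*4^i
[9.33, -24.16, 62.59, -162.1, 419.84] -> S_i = 9.33*(-2.59)^i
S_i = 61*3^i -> [61, 183, 549, 1647, 4941]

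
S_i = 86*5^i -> [86, 430, 2150, 10750, 53750]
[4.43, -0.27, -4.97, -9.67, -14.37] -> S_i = 4.43 + -4.70*i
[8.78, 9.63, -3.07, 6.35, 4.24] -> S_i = Random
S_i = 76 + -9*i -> [76, 67, 58, 49, 40]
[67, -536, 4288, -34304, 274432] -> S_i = 67*-8^i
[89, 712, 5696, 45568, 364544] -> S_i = 89*8^i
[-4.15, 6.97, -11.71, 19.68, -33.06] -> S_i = -4.15*(-1.68)^i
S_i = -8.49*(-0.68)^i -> [-8.49, 5.77, -3.93, 2.67, -1.82]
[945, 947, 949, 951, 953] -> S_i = 945 + 2*i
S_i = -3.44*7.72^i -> [-3.44, -26.56, -205.02, -1582.74, -12218.77]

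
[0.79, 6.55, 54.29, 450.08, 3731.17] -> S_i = 0.79*8.29^i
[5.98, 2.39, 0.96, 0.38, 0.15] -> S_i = 5.98*0.40^i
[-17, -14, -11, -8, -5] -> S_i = -17 + 3*i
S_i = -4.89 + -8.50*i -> [-4.89, -13.39, -21.89, -30.39, -38.89]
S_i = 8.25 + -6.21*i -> [8.25, 2.04, -4.17, -10.38, -16.59]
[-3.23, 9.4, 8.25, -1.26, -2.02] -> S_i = Random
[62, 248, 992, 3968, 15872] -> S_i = 62*4^i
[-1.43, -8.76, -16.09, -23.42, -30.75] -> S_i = -1.43 + -7.33*i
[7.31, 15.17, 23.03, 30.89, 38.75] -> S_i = 7.31 + 7.86*i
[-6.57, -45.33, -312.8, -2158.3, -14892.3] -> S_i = -6.57*6.90^i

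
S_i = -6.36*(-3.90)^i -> [-6.36, 24.8, -96.74, 377.27, -1471.35]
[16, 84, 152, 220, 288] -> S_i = 16 + 68*i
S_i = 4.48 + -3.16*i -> [4.48, 1.32, -1.84, -5.0, -8.16]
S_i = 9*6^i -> [9, 54, 324, 1944, 11664]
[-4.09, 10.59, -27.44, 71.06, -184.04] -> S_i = -4.09*(-2.59)^i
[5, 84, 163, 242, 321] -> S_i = 5 + 79*i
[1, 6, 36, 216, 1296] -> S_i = 1*6^i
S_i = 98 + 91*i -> [98, 189, 280, 371, 462]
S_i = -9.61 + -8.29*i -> [-9.61, -17.9, -26.19, -34.48, -42.77]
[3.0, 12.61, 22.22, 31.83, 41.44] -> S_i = 3.00 + 9.61*i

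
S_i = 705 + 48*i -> [705, 753, 801, 849, 897]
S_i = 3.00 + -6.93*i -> [3.0, -3.93, -10.86, -17.79, -24.72]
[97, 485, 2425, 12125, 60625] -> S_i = 97*5^i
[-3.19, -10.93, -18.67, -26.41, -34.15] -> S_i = -3.19 + -7.74*i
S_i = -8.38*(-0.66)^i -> [-8.38, 5.53, -3.65, 2.41, -1.59]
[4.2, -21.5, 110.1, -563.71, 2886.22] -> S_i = 4.20*(-5.12)^i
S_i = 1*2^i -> [1, 2, 4, 8, 16]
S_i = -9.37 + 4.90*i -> [-9.37, -4.47, 0.43, 5.33, 10.23]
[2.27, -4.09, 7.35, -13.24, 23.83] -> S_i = 2.27*(-1.80)^i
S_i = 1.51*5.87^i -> [1.51, 8.86, 52.03, 305.42, 1792.79]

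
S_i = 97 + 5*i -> [97, 102, 107, 112, 117]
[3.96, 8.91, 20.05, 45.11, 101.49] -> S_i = 3.96*2.25^i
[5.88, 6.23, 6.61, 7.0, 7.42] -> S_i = 5.88*1.06^i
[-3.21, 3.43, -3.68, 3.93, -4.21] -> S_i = -3.21*(-1.07)^i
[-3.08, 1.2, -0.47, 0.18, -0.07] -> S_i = -3.08*(-0.39)^i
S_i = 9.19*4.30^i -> [9.19, 39.52, 169.92, 730.67, 3141.88]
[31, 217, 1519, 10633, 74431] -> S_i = 31*7^i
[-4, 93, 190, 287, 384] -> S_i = -4 + 97*i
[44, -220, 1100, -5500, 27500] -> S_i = 44*-5^i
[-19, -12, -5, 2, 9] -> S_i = -19 + 7*i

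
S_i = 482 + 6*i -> [482, 488, 494, 500, 506]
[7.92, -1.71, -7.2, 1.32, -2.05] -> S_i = Random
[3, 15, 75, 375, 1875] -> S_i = 3*5^i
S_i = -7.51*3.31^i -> [-7.51, -24.86, -82.28, -272.35, -901.47]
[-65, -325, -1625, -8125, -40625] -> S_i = -65*5^i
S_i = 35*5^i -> [35, 175, 875, 4375, 21875]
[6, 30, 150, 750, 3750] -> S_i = 6*5^i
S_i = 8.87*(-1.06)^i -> [8.87, -9.4, 9.97, -10.56, 11.2]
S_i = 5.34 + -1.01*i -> [5.34, 4.33, 3.32, 2.31, 1.3]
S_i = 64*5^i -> [64, 320, 1600, 8000, 40000]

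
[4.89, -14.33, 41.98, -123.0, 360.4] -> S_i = 4.89*(-2.93)^i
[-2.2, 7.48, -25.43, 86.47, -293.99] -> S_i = -2.20*(-3.40)^i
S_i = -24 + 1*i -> [-24, -23, -22, -21, -20]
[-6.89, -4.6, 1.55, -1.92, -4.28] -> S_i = Random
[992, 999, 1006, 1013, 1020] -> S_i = 992 + 7*i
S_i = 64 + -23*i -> [64, 41, 18, -5, -28]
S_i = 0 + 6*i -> [0, 6, 12, 18, 24]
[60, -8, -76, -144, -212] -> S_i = 60 + -68*i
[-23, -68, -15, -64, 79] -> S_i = Random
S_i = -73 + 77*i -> [-73, 4, 81, 158, 235]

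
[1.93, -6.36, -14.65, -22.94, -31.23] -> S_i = 1.93 + -8.29*i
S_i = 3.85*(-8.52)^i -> [3.85, -32.8, 279.47, -2381.11, 20287.06]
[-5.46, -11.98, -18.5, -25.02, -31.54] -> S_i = -5.46 + -6.52*i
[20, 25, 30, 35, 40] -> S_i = 20 + 5*i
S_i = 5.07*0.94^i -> [5.07, 4.77, 4.48, 4.21, 3.96]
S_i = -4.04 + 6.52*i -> [-4.04, 2.48, 9.0, 15.52, 22.04]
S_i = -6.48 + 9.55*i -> [-6.48, 3.07, 12.62, 22.17, 31.72]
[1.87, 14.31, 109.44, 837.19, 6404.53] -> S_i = 1.87*7.65^i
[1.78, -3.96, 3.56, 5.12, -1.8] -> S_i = Random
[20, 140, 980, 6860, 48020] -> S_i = 20*7^i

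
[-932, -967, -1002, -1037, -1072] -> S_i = -932 + -35*i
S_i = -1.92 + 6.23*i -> [-1.92, 4.31, 10.54, 16.77, 23.0]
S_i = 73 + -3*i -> [73, 70, 67, 64, 61]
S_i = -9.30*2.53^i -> [-9.3, -23.53, -59.53, -150.61, -381.04]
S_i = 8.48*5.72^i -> [8.48, 48.51, 277.45, 1587.03, 9077.79]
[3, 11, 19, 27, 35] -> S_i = 3 + 8*i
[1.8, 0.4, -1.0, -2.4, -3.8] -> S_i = 1.80 + -1.40*i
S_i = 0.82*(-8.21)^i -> [0.82, -6.73, 55.27, -453.78, 3725.52]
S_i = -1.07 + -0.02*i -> [-1.07, -1.09, -1.11, -1.13, -1.15]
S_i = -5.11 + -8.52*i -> [-5.11, -13.63, -22.15, -30.67, -39.19]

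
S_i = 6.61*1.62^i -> [6.61, 10.71, 17.35, 28.1, 45.53]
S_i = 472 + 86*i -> [472, 558, 644, 730, 816]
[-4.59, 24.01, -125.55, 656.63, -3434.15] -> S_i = -4.59*(-5.23)^i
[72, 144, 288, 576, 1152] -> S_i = 72*2^i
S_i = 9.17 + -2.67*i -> [9.17, 6.5, 3.83, 1.16, -1.51]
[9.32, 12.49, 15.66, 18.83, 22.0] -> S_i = 9.32 + 3.17*i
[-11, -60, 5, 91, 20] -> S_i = Random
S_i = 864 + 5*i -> [864, 869, 874, 879, 884]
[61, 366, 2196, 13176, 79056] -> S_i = 61*6^i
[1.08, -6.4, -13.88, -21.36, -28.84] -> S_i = 1.08 + -7.48*i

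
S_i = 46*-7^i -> [46, -322, 2254, -15778, 110446]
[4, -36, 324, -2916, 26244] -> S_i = 4*-9^i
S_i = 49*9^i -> [49, 441, 3969, 35721, 321489]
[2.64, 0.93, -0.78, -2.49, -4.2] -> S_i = 2.64 + -1.71*i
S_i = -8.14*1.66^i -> [-8.14, -13.51, -22.43, -37.23, -61.81]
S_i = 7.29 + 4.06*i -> [7.29, 11.35, 15.41, 19.47, 23.53]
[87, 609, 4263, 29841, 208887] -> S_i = 87*7^i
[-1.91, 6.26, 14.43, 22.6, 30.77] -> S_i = -1.91 + 8.17*i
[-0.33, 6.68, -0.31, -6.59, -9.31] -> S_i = Random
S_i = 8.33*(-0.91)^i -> [8.33, -7.58, 6.9, -6.28, 5.71]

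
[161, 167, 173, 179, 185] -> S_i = 161 + 6*i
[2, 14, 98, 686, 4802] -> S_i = 2*7^i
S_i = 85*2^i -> [85, 170, 340, 680, 1360]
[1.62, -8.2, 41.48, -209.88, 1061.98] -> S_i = 1.62*(-5.06)^i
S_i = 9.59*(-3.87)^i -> [9.59, -37.11, 143.63, -555.84, 2151.11]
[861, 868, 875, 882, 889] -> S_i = 861 + 7*i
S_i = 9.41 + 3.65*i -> [9.41, 13.06, 16.71, 20.36, 24.01]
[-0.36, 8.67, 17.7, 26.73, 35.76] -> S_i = -0.36 + 9.03*i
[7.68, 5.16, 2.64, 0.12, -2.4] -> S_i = 7.68 + -2.52*i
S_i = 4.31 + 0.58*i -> [4.31, 4.89, 5.47, 6.05, 6.63]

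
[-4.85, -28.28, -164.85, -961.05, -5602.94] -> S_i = -4.85*5.83^i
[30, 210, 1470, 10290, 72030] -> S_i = 30*7^i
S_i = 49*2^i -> [49, 98, 196, 392, 784]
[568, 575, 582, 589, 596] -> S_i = 568 + 7*i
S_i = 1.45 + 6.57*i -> [1.45, 8.02, 14.59, 21.16, 27.73]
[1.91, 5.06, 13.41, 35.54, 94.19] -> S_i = 1.91*2.65^i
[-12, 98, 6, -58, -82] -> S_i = Random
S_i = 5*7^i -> [5, 35, 245, 1715, 12005]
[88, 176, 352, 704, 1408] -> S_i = 88*2^i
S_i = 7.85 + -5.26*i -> [7.85, 2.59, -2.67, -7.93, -13.19]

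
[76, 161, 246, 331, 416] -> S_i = 76 + 85*i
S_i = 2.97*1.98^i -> [2.97, 5.88, 11.64, 23.05, 45.65]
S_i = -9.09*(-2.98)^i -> [-9.09, 27.09, -80.72, 240.55, -716.85]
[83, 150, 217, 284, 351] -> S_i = 83 + 67*i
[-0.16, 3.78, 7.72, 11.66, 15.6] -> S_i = -0.16 + 3.94*i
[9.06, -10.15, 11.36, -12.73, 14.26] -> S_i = 9.06*(-1.12)^i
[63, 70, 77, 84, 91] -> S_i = 63 + 7*i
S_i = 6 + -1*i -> [6, 5, 4, 3, 2]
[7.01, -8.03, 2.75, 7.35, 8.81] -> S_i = Random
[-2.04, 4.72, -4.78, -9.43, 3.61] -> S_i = Random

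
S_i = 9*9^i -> [9, 81, 729, 6561, 59049]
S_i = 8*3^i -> [8, 24, 72, 216, 648]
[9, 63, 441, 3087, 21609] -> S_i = 9*7^i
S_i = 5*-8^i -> [5, -40, 320, -2560, 20480]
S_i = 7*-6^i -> [7, -42, 252, -1512, 9072]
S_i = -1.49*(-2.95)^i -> [-1.49, 4.4, -12.97, 38.25, -112.84]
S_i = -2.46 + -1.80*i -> [-2.46, -4.26, -6.06, -7.86, -9.66]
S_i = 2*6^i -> [2, 12, 72, 432, 2592]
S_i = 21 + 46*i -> [21, 67, 113, 159, 205]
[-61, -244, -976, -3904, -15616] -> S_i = -61*4^i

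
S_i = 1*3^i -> [1, 3, 9, 27, 81]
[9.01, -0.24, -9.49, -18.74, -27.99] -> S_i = 9.01 + -9.25*i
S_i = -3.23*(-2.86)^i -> [-3.23, 9.24, -26.42, 75.56, -216.11]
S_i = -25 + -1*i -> [-25, -26, -27, -28, -29]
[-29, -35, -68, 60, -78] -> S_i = Random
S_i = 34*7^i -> [34, 238, 1666, 11662, 81634]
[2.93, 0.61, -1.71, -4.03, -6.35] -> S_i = 2.93 + -2.32*i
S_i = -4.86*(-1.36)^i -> [-4.86, 6.61, -8.99, 12.23, -16.63]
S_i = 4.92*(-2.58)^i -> [4.92, -12.69, 32.75, -84.49, 217.99]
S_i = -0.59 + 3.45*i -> [-0.59, 2.86, 6.31, 9.76, 13.21]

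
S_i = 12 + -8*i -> [12, 4, -4, -12, -20]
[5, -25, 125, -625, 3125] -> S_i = 5*-5^i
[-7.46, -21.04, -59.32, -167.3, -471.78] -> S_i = -7.46*2.82^i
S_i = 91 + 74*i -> [91, 165, 239, 313, 387]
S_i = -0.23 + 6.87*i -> [-0.23, 6.64, 13.51, 20.38, 27.25]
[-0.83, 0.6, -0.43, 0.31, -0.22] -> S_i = -0.83*(-0.72)^i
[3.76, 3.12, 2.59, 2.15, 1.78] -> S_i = 3.76*0.83^i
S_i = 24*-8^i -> [24, -192, 1536, -12288, 98304]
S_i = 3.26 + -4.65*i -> [3.26, -1.39, -6.04, -10.69, -15.34]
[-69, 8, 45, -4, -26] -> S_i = Random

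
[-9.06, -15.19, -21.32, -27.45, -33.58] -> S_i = -9.06 + -6.13*i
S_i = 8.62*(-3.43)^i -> [8.62, -29.57, 101.41, -347.85, 1193.12]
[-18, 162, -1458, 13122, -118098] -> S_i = -18*-9^i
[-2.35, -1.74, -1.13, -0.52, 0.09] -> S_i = -2.35 + 0.61*i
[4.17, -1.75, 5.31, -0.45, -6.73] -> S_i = Random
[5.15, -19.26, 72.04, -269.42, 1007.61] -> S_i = 5.15*(-3.74)^i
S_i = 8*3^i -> [8, 24, 72, 216, 648]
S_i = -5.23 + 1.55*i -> [-5.23, -3.68, -2.13, -0.58, 0.97]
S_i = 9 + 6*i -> [9, 15, 21, 27, 33]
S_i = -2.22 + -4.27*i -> [-2.22, -6.49, -10.76, -15.03, -19.3]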